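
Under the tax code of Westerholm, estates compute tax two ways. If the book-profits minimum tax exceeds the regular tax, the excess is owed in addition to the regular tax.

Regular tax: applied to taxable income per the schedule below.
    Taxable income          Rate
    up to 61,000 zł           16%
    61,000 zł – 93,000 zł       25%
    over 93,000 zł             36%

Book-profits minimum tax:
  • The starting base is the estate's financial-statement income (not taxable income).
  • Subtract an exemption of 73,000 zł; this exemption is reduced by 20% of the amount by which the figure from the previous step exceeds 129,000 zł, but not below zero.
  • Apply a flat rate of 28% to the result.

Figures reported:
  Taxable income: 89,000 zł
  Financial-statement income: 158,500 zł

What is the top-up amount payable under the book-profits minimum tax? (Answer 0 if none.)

Regular tax:
  61,000 zł × 16% = 9,760 zł
  28,000 zł × 25% = 7,000 zł
  → 16,760 zł

Book-profits minimum tax:
  Base (financial-statement income): 158,500 zł
  Exemption: 73,000 zł − 20% × (158,500 zł − 129,000 zł) = 73,000 zł − 5,900 zł = 67,100 zł
  Base: 158,500 zł − 67,100 zł = 91,400 zł
  91,400 zł × 28% = 25,592 zł

Excess of book-profits minimum tax over regular tax: 25,592 zł − 16,760 zł = 8,832 zł.

8,832 zł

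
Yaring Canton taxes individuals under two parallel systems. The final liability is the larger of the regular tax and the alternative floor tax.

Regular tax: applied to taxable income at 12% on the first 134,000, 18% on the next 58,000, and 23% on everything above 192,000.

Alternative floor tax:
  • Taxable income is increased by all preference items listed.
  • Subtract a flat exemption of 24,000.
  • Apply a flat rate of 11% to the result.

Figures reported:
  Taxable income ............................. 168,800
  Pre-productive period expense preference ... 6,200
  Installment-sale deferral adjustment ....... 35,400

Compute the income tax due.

22,344

Alternative floor tax:
  Adjusted income: 168,800 + 6,200 + 35,400 = 210,400
  Less exemption 24,000 → base 186,400
  186,400 × 11% = 20,504

Regular tax:
  134,000 × 12% = 16,080
  34,800 × 18% = 6,264
  → 22,344

22,344 > 20,504, so the regular tax governs.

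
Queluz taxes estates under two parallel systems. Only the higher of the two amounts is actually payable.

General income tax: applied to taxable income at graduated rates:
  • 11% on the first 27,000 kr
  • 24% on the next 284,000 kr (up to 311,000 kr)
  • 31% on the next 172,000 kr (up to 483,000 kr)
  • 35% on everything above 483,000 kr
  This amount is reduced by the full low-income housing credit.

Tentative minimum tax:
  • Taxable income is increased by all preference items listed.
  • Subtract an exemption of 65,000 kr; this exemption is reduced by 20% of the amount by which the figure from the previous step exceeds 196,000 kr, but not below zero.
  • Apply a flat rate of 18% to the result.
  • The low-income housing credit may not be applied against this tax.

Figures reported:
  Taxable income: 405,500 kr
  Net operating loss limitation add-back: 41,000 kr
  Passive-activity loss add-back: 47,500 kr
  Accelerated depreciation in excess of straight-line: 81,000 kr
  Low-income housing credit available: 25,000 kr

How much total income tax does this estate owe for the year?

103,500 kr

Tentative minimum tax:
  Adjusted income: 405,500 kr + 41,000 kr + 47,500 kr + 81,000 kr = 575,000 kr
  Exemption: 20% × (575,000 kr − 196,000 kr) = 75,800 kr ≥ 65,000 kr, so the exemption is fully phased out
  Base: 575,000 kr − 0 kr = 575,000 kr
  575,000 kr × 18% = 103,500 kr

General income tax:
  27,000 kr × 11% = 2,970 kr
  284,000 kr × 24% = 68,160 kr
  94,500 kr × 31% = 29,295 kr
  → 100,425 kr
  Less low-income housing credit 25,000 kr → 75,425 kr

103,500 kr > 75,425 kr, so the tentative minimum tax is the binding amount.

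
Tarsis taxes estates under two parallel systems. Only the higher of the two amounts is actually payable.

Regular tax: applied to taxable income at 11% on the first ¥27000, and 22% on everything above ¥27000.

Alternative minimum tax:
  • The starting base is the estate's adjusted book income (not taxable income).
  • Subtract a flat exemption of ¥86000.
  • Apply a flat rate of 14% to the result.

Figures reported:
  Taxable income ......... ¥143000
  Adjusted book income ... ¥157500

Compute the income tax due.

¥28490

Regular tax:
  ¥27000 × 11% = ¥2970
  ¥116000 × 22% = ¥25520
  → ¥28490

Alternative minimum tax:
  Base (adjusted book income): ¥157500
  Less exemption ¥86000 → base ¥71500
  ¥71500 × 14% = ¥10010

¥28490 > ¥10010, so the regular tax governs.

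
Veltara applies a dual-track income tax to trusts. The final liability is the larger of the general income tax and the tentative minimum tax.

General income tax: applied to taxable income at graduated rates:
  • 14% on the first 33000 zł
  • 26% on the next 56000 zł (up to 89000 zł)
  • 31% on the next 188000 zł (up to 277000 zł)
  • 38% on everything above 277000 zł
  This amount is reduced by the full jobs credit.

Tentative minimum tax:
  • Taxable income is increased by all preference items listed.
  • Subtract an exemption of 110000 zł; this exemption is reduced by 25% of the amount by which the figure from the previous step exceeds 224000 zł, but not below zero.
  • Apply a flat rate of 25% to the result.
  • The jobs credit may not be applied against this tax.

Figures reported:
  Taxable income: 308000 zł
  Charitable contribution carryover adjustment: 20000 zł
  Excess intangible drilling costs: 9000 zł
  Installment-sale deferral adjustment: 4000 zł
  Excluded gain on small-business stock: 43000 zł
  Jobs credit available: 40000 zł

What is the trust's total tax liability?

78500 zł

General income tax:
  33000 zł × 14% = 4620 zł
  56000 zł × 26% = 14560 zł
  188000 zł × 31% = 58280 zł
  31000 zł × 38% = 11780 zł
  → 89240 zł
  Less jobs credit 40000 zł → 49240 zł

Tentative minimum tax:
  Adjusted income: 308000 zł + 20000 zł + 9000 zł + 4000 zł + 43000 zł = 384000 zł
  Exemption: 110000 zł − 25% × (384000 zł − 224000 zł) = 110000 zł − 40000 zł = 70000 zł
  Base: 384000 zł − 70000 zł = 314000 zł
  314000 zł × 25% = 78500 zł

78500 zł > 49240 zł, so the tentative minimum tax is the binding amount.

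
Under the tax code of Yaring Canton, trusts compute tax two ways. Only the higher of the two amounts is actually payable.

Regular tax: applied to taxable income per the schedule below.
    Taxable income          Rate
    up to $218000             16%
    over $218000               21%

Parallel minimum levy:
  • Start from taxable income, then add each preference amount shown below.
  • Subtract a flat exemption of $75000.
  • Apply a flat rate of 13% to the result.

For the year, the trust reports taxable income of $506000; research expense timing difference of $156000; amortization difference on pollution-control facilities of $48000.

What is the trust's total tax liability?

$95360

Parallel minimum levy:
  Adjusted income: $506000 + $156000 + $48000 = $710000
  Less exemption $75000 → base $635000
  $635000 × 13% = $82550

Regular tax:
  $218000 × 16% = $34880
  $288000 × 21% = $60480
  → $95360

$95360 > $82550, so the regular tax governs.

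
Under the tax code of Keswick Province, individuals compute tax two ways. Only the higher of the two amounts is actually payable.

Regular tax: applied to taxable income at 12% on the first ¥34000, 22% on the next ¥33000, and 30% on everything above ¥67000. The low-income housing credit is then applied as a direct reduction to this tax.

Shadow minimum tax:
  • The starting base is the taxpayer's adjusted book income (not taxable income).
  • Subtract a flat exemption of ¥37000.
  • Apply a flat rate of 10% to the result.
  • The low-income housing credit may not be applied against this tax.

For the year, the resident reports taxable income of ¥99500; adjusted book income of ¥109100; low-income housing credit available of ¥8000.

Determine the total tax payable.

¥13090

Shadow minimum tax:
  Base (adjusted book income): ¥109100
  Less exemption ¥37000 → base ¥72100
  ¥72100 × 10% = ¥7210

Regular tax:
  ¥34000 × 12% = ¥4080
  ¥33000 × 22% = ¥7260
  ¥32500 × 30% = ¥9750
  → ¥21090
  Less low-income housing credit ¥8000 → ¥13090

¥13090 > ¥7210, so the regular tax governs.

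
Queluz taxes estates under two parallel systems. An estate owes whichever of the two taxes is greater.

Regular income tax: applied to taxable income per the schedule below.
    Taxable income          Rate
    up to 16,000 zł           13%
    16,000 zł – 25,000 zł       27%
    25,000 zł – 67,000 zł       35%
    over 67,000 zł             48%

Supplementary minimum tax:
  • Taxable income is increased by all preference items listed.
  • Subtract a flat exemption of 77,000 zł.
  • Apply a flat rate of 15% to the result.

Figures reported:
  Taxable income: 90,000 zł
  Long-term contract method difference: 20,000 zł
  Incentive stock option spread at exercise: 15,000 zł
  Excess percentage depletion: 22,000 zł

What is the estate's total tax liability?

30,250 zł

Regular income tax:
  16,000 zł × 13% = 2,080 zł
  9,000 zł × 27% = 2,430 zł
  42,000 zł × 35% = 14,700 zł
  23,000 zł × 48% = 11,040 zł
  → 30,250 zł

Supplementary minimum tax:
  Adjusted income: 90,000 zł + 20,000 zł + 15,000 zł + 22,000 zł = 147,000 zł
  Less exemption 77,000 zł → base 70,000 zł
  70,000 zł × 15% = 10,500 zł

30,250 zł > 10,500 zł, so the regular income tax governs.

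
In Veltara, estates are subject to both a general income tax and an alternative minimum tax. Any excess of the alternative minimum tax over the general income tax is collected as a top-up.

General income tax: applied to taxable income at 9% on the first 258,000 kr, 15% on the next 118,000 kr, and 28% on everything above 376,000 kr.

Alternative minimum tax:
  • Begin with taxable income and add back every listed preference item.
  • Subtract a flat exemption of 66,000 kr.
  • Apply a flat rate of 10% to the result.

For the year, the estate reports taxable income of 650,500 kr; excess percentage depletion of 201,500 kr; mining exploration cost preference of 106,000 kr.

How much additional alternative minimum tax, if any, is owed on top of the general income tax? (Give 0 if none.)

0 kr

General income tax:
  258,000 kr × 9% = 23,220 kr
  118,000 kr × 15% = 17,700 kr
  274,500 kr × 28% = 76,860 kr
  → 117,780 kr

Alternative minimum tax:
  Adjusted income: 650,500 kr + 201,500 kr + 106,000 kr = 958,000 kr
  Less exemption 66,000 kr → base 892,000 kr
  892,000 kr × 10% = 89,200 kr

89,200 kr ≤ 117,780 kr, so no add-on is due.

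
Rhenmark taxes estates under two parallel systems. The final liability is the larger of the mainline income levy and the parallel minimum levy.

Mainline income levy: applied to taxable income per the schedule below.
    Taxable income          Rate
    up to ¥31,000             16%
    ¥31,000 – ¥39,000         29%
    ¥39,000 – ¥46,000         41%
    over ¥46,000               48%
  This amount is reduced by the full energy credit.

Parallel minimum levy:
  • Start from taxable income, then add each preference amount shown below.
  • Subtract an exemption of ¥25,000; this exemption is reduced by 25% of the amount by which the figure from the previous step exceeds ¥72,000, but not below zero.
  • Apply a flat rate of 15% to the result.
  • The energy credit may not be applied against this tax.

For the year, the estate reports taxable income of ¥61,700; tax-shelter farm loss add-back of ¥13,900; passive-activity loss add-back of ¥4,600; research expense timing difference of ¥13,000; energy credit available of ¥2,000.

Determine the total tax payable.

¥15,686

Mainline income levy:
  ¥31,000 × 16% = ¥4,960
  ¥8,000 × 29% = ¥2,320
  ¥7,000 × 41% = ¥2,870
  ¥15,700 × 48% = ¥7,536
  → ¥17,686
  Less energy credit ¥2,000 → ¥15,686

Parallel minimum levy:
  Adjusted income: ¥61,700 + ¥13,900 + ¥4,600 + ¥13,000 = ¥93,200
  Exemption: ¥25,000 − 25% × (¥93,200 − ¥72,000) = ¥25,000 − ¥5,300 = ¥19,700
  Base: ¥93,200 − ¥19,700 = ¥73,500
  ¥73,500 × 15% = ¥11,025

¥15,686 > ¥11,025, so the mainline income levy governs.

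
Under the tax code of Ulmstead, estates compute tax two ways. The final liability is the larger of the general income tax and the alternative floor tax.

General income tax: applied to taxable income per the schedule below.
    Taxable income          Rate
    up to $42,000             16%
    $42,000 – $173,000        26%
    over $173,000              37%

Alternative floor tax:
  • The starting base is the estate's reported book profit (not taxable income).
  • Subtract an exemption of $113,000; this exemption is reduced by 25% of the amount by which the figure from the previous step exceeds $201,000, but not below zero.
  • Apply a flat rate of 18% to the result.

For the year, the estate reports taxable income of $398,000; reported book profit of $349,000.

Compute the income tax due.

$124,030

General income tax:
  $42,000 × 16% = $6,720
  $131,000 × 26% = $34,060
  $225,000 × 37% = $83,250
  → $124,030

Alternative floor tax:
  Base (reported book profit): $349,000
  Exemption: $113,000 − 25% × ($349,000 − $201,000) = $113,000 − $37,000 = $76,000
  Base: $349,000 − $76,000 = $273,000
  $273,000 × 18% = $49,140

$124,030 > $49,140, so the general income tax governs.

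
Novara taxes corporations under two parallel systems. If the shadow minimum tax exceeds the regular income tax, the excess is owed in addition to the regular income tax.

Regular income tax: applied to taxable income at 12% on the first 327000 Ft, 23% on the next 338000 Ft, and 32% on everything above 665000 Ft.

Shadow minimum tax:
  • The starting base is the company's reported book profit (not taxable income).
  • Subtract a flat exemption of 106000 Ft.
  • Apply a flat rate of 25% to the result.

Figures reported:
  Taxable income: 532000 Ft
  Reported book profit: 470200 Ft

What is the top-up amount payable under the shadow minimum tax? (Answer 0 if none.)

4660 Ft

Regular income tax:
  327000 Ft × 12% = 39240 Ft
  205000 Ft × 23% = 47150 Ft
  → 86390 Ft

Shadow minimum tax:
  Base (reported book profit): 470200 Ft
  Less exemption 106000 Ft → base 364200 Ft
  364200 Ft × 25% = 91050 Ft

Excess of shadow minimum tax over regular income tax: 91050 Ft − 86390 Ft = 4660 Ft.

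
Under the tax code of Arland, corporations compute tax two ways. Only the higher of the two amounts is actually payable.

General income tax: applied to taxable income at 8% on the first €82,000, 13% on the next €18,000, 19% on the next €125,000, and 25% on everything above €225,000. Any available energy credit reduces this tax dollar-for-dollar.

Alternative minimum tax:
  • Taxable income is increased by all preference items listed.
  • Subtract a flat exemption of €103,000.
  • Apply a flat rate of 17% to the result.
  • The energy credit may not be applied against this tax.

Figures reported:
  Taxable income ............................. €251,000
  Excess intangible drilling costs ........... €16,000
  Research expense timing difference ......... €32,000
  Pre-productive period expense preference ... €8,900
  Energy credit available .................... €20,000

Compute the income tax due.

€34,833

General income tax:
  €82,000 × 8% = €6,560
  €18,000 × 13% = €2,340
  €125,000 × 19% = €23,750
  €26,000 × 25% = €6,500
  → €39,150
  Less energy credit €20,000 → €19,150

Alternative minimum tax:
  Adjusted income: €251,000 + €16,000 + €32,000 + €8,900 = €307,900
  Less exemption €103,000 → base €204,900
  €204,900 × 17% = €34,833

€34,833 > €19,150, so the alternative minimum tax is the binding amount.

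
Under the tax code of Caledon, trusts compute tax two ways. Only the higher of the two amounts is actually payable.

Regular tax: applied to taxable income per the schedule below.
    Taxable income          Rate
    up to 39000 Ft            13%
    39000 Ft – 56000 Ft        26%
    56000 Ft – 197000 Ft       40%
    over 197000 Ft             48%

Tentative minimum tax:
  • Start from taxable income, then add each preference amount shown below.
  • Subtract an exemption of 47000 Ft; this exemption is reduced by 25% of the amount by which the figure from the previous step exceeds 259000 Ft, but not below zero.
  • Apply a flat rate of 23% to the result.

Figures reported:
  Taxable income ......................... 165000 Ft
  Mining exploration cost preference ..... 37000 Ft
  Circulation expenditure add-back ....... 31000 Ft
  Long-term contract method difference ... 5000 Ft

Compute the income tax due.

Regular tax:
  39000 Ft × 13% = 5070 Ft
  17000 Ft × 26% = 4420 Ft
  109000 Ft × 40% = 43600 Ft
  → 53090 Ft

Tentative minimum tax:
  Adjusted income: 165000 Ft + 37000 Ft + 31000 Ft + 5000 Ft = 238000 Ft
  Exemption: 238000 Ft ≤ 259000 Ft, so full 47000 Ft applies
  Base: 238000 Ft − 47000 Ft = 191000 Ft
  191000 Ft × 23% = 43930 Ft

53090 Ft > 43930 Ft, so the regular tax governs.

53090 Ft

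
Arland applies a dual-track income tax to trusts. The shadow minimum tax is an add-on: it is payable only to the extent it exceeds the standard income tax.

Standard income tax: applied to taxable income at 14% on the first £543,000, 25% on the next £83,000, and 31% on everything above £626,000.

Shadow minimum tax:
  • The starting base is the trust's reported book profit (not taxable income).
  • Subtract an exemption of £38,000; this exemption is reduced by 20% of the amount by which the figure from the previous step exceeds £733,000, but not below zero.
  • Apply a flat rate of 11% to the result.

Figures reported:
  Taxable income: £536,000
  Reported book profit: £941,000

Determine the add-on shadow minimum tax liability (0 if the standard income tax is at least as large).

£28,470

Shadow minimum tax:
  Base (reported book profit): £941,000
  Exemption: 20% × (£941,000 − £733,000) = £41,600 ≥ £38,000, so the exemption is fully phased out
  Base: £941,000 − £0 = £941,000
  £941,000 × 11% = £103,510

Standard income tax:
  £536,000 × 14% = £75,040

Excess of shadow minimum tax over standard income tax: £103,510 − £75,040 = £28,470.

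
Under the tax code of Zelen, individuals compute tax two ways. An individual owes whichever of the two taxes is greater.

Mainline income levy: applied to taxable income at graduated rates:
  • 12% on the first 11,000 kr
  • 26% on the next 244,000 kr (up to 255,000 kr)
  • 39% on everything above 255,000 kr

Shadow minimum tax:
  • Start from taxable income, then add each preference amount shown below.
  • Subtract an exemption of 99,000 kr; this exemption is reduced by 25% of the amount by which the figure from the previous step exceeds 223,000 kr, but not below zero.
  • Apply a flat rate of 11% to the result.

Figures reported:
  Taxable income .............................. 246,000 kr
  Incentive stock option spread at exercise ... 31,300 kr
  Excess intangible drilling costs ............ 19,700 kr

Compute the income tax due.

62,420 kr

Mainline income levy:
  11,000 kr × 12% = 1,320 kr
  235,000 kr × 26% = 61,100 kr
  → 62,420 kr

Shadow minimum tax:
  Adjusted income: 246,000 kr + 31,300 kr + 19,700 kr = 297,000 kr
  Exemption: 99,000 kr − 25% × (297,000 kr − 223,000 kr) = 99,000 kr − 18,500 kr = 80,500 kr
  Base: 297,000 kr − 80,500 kr = 216,500 kr
  216,500 kr × 11% = 23,815 kr

62,420 kr > 23,815 kr, so the mainline income levy governs.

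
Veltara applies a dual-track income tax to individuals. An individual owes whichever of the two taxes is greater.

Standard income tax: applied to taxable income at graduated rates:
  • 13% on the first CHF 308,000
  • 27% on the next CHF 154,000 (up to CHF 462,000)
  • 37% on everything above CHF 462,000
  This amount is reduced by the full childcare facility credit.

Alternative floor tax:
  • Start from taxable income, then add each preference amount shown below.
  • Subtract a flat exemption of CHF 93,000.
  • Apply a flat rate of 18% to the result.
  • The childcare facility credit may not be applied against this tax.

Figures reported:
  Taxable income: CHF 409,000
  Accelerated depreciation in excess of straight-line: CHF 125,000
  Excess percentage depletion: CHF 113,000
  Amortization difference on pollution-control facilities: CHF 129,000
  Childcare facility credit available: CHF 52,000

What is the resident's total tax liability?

CHF 122,940

Alternative floor tax:
  Adjusted income: CHF 409,000 + CHF 125,000 + CHF 113,000 + CHF 129,000 = CHF 776,000
  Less exemption CHF 93,000 → base CHF 683,000
  CHF 683,000 × 18% = CHF 122,940

Standard income tax:
  CHF 308,000 × 13% = CHF 40,040
  CHF 101,000 × 27% = CHF 27,270
  → CHF 67,310
  Less childcare facility credit CHF 52,000 → CHF 15,310

CHF 122,940 > CHF 15,310, so the alternative floor tax is the binding amount.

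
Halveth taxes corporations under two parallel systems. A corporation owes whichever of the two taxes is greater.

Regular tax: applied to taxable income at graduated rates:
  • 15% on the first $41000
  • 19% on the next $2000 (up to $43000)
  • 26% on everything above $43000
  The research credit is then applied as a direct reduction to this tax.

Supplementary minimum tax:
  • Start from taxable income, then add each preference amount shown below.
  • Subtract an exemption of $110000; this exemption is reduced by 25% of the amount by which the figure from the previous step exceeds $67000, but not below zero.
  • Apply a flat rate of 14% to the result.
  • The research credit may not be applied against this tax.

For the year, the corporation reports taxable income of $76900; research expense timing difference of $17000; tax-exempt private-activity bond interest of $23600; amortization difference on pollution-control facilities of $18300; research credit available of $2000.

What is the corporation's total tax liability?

$13344

Supplementary minimum tax:
  Adjusted income: $76900 + $17000 + $23600 + $18300 = $135800
  Exemption: $110000 − 25% × ($135800 − $67000) = $110000 − $17200 = $92800
  Base: $135800 − $92800 = $43000
  $43000 × 14% = $6020

Regular tax:
  $41000 × 15% = $6150
  $2000 × 19% = $380
  $33900 × 26% = $8814
  → $15344
  Less research credit $2000 → $13344

$13344 > $6020, so the regular tax governs.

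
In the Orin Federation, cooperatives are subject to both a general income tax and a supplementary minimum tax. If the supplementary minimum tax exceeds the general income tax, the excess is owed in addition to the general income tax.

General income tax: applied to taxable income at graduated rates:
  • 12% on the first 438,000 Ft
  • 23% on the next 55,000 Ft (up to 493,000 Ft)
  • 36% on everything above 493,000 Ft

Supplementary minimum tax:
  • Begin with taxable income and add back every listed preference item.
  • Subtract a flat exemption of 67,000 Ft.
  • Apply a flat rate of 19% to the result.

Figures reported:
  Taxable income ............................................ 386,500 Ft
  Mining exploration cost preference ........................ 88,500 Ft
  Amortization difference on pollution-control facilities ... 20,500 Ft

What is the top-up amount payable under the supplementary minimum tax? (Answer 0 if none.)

35,035 Ft

General income tax:
  386,500 Ft × 12% = 46,380 Ft

Supplementary minimum tax:
  Adjusted income: 386,500 Ft + 88,500 Ft + 20,500 Ft = 495,500 Ft
  Less exemption 67,000 Ft → base 428,500 Ft
  428,500 Ft × 19% = 81,415 Ft

Excess of supplementary minimum tax over general income tax: 81,415 Ft − 46,380 Ft = 35,035 Ft.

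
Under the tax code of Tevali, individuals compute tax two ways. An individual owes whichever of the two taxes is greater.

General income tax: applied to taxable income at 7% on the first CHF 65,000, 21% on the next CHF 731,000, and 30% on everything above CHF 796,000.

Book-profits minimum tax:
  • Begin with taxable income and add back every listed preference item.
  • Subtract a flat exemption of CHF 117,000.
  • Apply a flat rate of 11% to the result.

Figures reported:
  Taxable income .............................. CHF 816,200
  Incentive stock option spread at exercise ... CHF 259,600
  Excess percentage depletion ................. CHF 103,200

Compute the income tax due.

General income tax:
  CHF 65,000 × 7% = CHF 4,550
  CHF 731,000 × 21% = CHF 153,510
  CHF 20,200 × 30% = CHF 6,060
  → CHF 164,120

Book-profits minimum tax:
  Adjusted income: CHF 816,200 + CHF 259,600 + CHF 103,200 = CHF 1,179,000
  Less exemption CHF 117,000 → base CHF 1,062,000
  CHF 1,062,000 × 11% = CHF 116,820

CHF 164,120 > CHF 116,820, so the general income tax governs.

CHF 164,120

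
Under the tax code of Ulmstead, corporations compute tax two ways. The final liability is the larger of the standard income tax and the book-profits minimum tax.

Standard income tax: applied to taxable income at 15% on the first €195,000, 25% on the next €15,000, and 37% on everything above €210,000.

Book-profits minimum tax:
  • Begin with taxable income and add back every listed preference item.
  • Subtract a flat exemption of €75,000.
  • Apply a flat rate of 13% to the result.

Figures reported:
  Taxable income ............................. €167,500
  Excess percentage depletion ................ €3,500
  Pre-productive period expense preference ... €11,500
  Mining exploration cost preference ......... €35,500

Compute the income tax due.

Book-profits minimum tax:
  Adjusted income: €167,500 + €3,500 + €11,500 + €35,500 = €218,000
  Less exemption €75,000 → base €143,000
  €143,000 × 13% = €18,590

Standard income tax:
  €167,500 × 15% = €25,125

€25,125 > €18,590, so the standard income tax governs.

€25,125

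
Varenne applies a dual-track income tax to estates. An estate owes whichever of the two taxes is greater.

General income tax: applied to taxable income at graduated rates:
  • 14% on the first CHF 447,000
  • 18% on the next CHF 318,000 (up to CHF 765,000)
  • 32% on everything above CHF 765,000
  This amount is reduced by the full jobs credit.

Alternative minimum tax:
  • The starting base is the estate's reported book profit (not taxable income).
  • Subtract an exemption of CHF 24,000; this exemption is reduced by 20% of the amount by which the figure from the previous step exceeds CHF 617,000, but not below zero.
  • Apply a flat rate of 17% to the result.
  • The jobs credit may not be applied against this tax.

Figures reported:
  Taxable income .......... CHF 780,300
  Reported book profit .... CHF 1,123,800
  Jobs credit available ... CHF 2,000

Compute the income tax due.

Alternative minimum tax:
  Base (reported book profit): CHF 1,123,800
  Exemption: 20% × (CHF 1,123,800 − CHF 617,000) = CHF 101,360 ≥ CHF 24,000, so the exemption is fully phased out
  Base: CHF 1,123,800 − CHF 0 = CHF 1,123,800
  CHF 1,123,800 × 17% = CHF 191,046

General income tax:
  CHF 447,000 × 14% = CHF 62,580
  CHF 318,000 × 18% = CHF 57,240
  CHF 15,300 × 32% = CHF 4,896
  → CHF 124,716
  Less jobs credit CHF 2,000 → CHF 122,716

CHF 191,046 > CHF 122,716, so the alternative minimum tax is the binding amount.

CHF 191,046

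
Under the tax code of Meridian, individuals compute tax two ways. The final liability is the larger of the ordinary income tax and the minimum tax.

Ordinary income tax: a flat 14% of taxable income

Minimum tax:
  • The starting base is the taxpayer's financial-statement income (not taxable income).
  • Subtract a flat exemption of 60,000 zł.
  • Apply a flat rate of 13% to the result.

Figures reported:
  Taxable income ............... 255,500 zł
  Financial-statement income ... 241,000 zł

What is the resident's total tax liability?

Minimum tax:
  Base (financial-statement income): 241,000 zł
  Less exemption 60,000 zł → base 181,000 zł
  181,000 zł × 13% = 23,530 zł

Ordinary income tax:
  255,500 zł × 14% = 35,770 zł

35,770 zł > 23,530 zł, so the ordinary income tax governs.

35,770 zł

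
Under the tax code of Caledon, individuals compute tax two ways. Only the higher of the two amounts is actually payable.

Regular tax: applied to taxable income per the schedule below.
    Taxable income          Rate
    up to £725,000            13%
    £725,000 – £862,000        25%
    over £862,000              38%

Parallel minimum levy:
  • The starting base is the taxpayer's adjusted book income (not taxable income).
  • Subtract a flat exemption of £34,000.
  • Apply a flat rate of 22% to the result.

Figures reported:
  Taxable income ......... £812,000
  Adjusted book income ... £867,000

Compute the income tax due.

Regular tax:
  £725,000 × 13% = £94,250
  £87,000 × 25% = £21,750
  → £116,000

Parallel minimum levy:
  Base (adjusted book income): £867,000
  Less exemption £34,000 → base £833,000
  £833,000 × 22% = £183,260

£183,260 > £116,000, so the parallel minimum levy is the binding amount.

£183,260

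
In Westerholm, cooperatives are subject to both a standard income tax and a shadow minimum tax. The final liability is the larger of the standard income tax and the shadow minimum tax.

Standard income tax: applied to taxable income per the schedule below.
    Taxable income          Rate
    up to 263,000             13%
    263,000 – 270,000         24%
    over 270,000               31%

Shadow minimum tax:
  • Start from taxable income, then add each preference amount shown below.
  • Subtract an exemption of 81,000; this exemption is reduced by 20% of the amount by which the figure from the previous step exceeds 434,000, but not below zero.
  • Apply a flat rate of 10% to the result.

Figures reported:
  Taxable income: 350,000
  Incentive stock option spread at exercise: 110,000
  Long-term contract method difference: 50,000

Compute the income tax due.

60,670

Standard income tax:
  263,000 × 13% = 34,190
  7,000 × 24% = 1,680
  80,000 × 31% = 24,800
  → 60,670

Shadow minimum tax:
  Adjusted income: 350,000 + 110,000 + 50,000 = 510,000
  Exemption: 81,000 − 20% × (510,000 − 434,000) = 81,000 − 15,200 = 65,800
  Base: 510,000 − 65,800 = 444,200
  444,200 × 10% = 44,420

60,670 > 44,420, so the standard income tax governs.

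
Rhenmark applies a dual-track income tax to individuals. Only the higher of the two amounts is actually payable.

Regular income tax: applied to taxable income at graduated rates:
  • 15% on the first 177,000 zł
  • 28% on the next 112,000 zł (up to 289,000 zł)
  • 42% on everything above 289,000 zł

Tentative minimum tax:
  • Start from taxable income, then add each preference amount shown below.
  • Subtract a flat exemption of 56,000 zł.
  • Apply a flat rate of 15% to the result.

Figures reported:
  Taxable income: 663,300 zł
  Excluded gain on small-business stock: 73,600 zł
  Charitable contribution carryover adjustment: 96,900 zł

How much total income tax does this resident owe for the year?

215,116 zł

Regular income tax:
  177,000 zł × 15% = 26,550 zł
  112,000 zł × 28% = 31,360 zł
  374,300 zł × 42% = 157,206 zł
  → 215,116 zł

Tentative minimum tax:
  Adjusted income: 663,300 zł + 73,600 zł + 96,900 zł = 833,800 zł
  Less exemption 56,000 zł → base 777,800 zł
  777,800 zł × 15% = 116,670 zł

215,116 zł > 116,670 zł, so the regular income tax governs.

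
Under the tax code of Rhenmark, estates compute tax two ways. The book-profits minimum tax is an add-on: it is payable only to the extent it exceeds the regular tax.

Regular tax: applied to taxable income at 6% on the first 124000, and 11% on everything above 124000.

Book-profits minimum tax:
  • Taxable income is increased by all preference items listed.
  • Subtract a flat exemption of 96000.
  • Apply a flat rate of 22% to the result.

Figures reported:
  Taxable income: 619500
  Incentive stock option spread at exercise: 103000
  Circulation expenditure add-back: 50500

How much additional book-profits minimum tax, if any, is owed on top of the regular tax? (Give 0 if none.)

86995

Book-profits minimum tax:
  Adjusted income: 619500 + 103000 + 50500 = 773000
  Less exemption 96000 → base 677000
  677000 × 22% = 148940

Regular tax:
  124000 × 6% = 7440
  495500 × 11% = 54505
  → 61945

Excess of book-profits minimum tax over regular tax: 148940 − 61945 = 86995.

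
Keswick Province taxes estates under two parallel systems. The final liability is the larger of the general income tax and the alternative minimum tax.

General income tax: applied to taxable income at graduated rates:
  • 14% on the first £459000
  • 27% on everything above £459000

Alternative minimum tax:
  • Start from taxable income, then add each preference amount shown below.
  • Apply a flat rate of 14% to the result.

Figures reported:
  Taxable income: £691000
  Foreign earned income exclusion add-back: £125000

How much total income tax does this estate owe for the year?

General income tax:
  £459000 × 14% = £64260
  £232000 × 27% = £62640
  → £126900

Alternative minimum tax:
  Adjusted income: £691000 + £125000 = £816000
  £816000 × 14% = £114240

£126900 > £114240, so the general income tax governs.

£126900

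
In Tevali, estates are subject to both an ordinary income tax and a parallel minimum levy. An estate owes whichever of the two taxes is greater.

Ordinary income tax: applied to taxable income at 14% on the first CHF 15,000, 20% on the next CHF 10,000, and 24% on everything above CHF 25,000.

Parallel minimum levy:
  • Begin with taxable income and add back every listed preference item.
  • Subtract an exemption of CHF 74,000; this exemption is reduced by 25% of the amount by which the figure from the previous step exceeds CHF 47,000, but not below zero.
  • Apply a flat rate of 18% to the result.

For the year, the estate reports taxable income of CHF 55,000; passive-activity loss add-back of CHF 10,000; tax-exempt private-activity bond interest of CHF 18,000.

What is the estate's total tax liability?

Ordinary income tax:
  CHF 15,000 × 14% = CHF 2,100
  CHF 10,000 × 20% = CHF 2,000
  CHF 30,000 × 24% = CHF 7,200
  → CHF 11,300

Parallel minimum levy:
  Adjusted income: CHF 55,000 + CHF 10,000 + CHF 18,000 = CHF 83,000
  Exemption: CHF 74,000 − 25% × (CHF 83,000 − CHF 47,000) = CHF 74,000 − CHF 9,000 = CHF 65,000
  Base: CHF 83,000 − CHF 65,000 = CHF 18,000
  CHF 18,000 × 18% = CHF 3,240

CHF 11,300 > CHF 3,240, so the ordinary income tax governs.

CHF 11,300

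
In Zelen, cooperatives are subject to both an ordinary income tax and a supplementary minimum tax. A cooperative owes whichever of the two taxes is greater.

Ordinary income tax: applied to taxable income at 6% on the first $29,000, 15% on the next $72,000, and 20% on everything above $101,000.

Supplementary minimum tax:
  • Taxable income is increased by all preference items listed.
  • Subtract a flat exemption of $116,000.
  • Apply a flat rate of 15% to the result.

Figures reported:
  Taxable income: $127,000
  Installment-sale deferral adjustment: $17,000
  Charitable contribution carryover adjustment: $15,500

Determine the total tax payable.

Ordinary income tax:
  $29,000 × 6% = $1,740
  $72,000 × 15% = $10,800
  $26,000 × 20% = $5,200
  → $17,740

Supplementary minimum tax:
  Adjusted income: $127,000 + $17,000 + $15,500 = $159,500
  Less exemption $116,000 → base $43,500
  $43,500 × 15% = $6,525

$17,740 > $6,525, so the ordinary income tax governs.

$17,740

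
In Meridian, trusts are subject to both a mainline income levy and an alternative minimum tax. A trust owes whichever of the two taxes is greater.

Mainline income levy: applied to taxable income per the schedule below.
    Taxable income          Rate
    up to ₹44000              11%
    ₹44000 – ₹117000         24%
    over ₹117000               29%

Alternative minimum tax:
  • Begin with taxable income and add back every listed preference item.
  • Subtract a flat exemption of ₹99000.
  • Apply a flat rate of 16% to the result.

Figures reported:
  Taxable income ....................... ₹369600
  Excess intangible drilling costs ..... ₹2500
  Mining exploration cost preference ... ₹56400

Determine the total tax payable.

Mainline income levy:
  ₹44000 × 11% = ₹4840
  ₹73000 × 24% = ₹17520
  ₹252600 × 29% = ₹73254
  → ₹95614

Alternative minimum tax:
  Adjusted income: ₹369600 + ₹2500 + ₹56400 = ₹428500
  Less exemption ₹99000 → base ₹329500
  ₹329500 × 16% = ₹52720

₹95614 > ₹52720, so the mainline income levy governs.

₹95614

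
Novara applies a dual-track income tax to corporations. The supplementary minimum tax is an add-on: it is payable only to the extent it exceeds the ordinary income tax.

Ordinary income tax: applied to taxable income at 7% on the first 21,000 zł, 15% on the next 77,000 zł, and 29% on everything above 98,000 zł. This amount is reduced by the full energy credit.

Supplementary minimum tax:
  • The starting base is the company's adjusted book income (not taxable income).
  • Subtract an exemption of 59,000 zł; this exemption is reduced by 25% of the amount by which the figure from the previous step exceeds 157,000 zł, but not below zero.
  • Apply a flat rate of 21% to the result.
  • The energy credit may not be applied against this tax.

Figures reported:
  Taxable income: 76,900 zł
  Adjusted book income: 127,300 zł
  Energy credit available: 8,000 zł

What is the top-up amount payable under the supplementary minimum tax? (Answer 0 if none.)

Supplementary minimum tax:
  Base (adjusted book income): 127,300 zł
  Exemption: 127,300 zł ≤ 157,000 zł, so full 59,000 zł applies
  Base: 127,300 zł − 59,000 zł = 68,300 zł
  68,300 zł × 21% = 14,343 zł

Ordinary income tax:
  21,000 zł × 7% = 1,470 zł
  55,900 zł × 15% = 8,385 zł
  → 9,855 zł
  Less energy credit 8,000 zł → 1,855 zł

Excess of supplementary minimum tax over ordinary income tax: 14,343 zł − 1,855 zł = 12,488 zł.

12,488 zł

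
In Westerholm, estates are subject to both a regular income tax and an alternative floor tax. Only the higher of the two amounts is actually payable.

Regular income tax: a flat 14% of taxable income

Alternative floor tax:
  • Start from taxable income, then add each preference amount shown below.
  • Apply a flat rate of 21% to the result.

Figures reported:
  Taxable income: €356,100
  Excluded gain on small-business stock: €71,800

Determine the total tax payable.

Regular income tax:
  €356,100 × 14% = €49,854

Alternative floor tax:
  Adjusted income: €356,100 + €71,800 = €427,900
  €427,900 × 21% = €89,859

€89,859 > €49,854, so the alternative floor tax is the binding amount.

€89,859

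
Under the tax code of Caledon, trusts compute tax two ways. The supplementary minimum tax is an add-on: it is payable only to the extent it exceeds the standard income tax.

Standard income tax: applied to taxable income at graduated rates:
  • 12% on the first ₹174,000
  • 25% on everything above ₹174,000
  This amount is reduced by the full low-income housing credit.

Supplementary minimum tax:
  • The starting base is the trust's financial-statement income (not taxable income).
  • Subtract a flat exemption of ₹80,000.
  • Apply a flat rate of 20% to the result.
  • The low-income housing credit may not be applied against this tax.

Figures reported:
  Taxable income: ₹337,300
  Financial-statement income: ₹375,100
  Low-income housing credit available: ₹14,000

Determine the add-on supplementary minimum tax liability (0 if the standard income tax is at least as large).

₹11,315

Standard income tax:
  ₹174,000 × 12% = ₹20,880
  ₹163,300 × 25% = ₹40,825
  → ₹61,705
  Less low-income housing credit ₹14,000 → ₹47,705

Supplementary minimum tax:
  Base (financial-statement income): ₹375,100
  Less exemption ₹80,000 → base ₹295,100
  ₹295,100 × 20% = ₹59,020

Excess of supplementary minimum tax over standard income tax: ₹59,020 − ₹47,705 = ₹11,315.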